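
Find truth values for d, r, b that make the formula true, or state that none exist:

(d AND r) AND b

d = True, r = True, b = True

  d AND r = True
Both conjuncts True, so the formula holds.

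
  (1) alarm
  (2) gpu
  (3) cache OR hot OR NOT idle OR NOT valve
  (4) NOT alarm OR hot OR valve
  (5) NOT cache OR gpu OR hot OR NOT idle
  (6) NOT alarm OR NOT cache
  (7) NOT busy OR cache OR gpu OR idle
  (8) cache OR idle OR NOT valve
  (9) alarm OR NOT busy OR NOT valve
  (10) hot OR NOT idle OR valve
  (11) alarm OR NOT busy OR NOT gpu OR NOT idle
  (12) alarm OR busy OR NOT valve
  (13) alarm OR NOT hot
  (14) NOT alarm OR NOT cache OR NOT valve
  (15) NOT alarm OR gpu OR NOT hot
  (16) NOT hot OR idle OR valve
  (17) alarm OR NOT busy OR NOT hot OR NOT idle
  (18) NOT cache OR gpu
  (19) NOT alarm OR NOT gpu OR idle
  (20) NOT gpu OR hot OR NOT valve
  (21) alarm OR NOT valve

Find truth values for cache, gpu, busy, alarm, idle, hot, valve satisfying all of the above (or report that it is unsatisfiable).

Unit clause (alarm) forces alarm = True.
Unit clause (gpu) forces gpu = True.
In (NOT alarm OR NOT cache) only NOT cache is left, so cache = False.
In (NOT alarm OR NOT gpu OR idle) only idle is left, so idle = True.
Set busy = False.
Try hot = False:
  (cache OR hot OR NOT idle OR NOT valve) forces valve = False.
  clause (NOT alarm OR hot OR valve) is falsified — backtrack.
So hot = True.
Set valve = True.
All clauses satisfied.

cache = False, gpu = True, busy = False, alarm = True, idle = True, hot = True, valve = True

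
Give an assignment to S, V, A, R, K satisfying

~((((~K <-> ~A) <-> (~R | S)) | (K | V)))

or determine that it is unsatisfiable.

S = True, V = False, A = True, R = False, K = False

  ~((((~K <-> ~A) <-> (~R | S)) | (K | V))) = True
    ((~K <-> ~A) <-> (~R | S)) | (K | V) = False
      (~K <-> ~A) <-> (~R | S) = False
        ~K <-> ~A = False
          ~K = True
          ~A = False
        ~R | S = True
          ~R = True
      K | V = False
The formula evaluates to True.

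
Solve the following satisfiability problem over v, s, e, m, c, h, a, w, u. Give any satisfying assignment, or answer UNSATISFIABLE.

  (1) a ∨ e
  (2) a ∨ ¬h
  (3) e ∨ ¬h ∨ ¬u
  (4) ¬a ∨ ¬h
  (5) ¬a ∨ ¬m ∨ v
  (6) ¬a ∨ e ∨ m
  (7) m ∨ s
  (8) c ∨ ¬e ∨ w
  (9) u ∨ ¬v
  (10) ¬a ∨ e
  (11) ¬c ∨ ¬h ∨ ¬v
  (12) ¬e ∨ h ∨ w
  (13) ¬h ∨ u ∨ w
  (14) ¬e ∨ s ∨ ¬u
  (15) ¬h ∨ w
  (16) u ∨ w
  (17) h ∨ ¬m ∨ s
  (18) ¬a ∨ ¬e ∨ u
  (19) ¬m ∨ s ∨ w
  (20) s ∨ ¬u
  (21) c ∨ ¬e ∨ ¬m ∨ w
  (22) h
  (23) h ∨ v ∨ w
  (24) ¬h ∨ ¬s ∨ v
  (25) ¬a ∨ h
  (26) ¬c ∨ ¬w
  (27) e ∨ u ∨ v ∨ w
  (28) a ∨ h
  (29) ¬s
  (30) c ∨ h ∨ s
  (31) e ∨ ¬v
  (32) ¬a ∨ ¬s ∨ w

Unsatisfiable

Case h = True:
  (a ∨ ¬h) forces a = True.
  Clause (¬a ∨ ¬h) is falsified — contradiction.
Case h = False:
  Clause (h) is falsified — contradiction.
Both cases fail, so the formula is unsatisfiable.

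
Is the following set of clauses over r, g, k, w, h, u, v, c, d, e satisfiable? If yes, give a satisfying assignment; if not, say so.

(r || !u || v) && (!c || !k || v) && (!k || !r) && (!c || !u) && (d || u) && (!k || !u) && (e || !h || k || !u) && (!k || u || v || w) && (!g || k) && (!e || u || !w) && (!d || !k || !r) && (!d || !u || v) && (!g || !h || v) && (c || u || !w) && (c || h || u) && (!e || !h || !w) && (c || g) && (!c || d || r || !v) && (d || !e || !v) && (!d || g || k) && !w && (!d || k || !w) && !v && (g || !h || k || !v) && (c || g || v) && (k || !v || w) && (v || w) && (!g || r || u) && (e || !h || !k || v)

Case w = True:
  Clause (!w) is falsified — contradiction.
Case w = False:
  (!v) forces v = False.
  Clause (v || w) is falsified — contradiction.
Both cases fail, so the formula is unsatisfiable.

Unsatisfiable — no assignment works.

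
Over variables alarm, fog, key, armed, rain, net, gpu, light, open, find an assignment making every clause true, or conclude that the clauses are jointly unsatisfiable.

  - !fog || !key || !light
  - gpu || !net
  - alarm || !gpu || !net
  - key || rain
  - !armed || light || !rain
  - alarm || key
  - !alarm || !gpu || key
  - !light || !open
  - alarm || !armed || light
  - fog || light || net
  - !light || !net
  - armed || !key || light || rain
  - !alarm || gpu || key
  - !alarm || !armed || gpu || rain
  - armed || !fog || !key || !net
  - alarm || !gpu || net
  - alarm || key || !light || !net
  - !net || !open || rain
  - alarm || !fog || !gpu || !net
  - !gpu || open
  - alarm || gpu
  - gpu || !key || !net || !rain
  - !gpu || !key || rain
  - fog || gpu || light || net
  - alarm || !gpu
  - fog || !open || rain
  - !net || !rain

Try alarm = False:
  (alarm || key) forces key = True.
  (alarm || gpu) forces gpu = True.
  clause (alarm || !gpu) is falsified — backtrack.
So alarm = True.
Set fog = True.
Set key = True.
  then (!fog || !key || !light) forces light = False.
Set armed = False.
  then (armed || !key || light || rain) forces rain = True.
  then (armed || !fog || !key || !net) forces net = False.
Set gpu = False.
Set open = False.
All clauses satisfied.

alarm = True, fog = True, key = True, armed = False, rain = True, net = False, gpu = False, light = False, open = False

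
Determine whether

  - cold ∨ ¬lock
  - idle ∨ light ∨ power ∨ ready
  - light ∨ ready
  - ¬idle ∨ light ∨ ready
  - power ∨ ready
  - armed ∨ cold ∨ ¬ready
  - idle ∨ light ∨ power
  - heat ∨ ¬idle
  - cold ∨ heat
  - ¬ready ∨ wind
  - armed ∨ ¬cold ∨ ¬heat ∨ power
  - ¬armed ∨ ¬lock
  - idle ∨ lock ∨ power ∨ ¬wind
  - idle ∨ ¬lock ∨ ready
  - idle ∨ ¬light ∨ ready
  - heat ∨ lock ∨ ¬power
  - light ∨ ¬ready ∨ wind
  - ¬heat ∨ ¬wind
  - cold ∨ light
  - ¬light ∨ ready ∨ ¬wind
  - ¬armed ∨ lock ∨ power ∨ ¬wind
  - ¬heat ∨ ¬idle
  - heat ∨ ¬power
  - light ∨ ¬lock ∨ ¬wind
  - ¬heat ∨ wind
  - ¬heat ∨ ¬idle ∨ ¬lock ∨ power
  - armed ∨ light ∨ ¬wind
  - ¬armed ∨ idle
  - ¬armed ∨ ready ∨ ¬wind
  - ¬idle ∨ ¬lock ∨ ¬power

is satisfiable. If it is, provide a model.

wind = True, light = True, lock = True, cold = True, ready = True, power = False, armed = False, heat = False, idle = False

Set wind = True.
  then (¬heat ∨ ¬wind) forces heat = False.
  then (heat ∨ ¬power) forces power = False.
  then (power ∨ ready) forces ready = True.
  then (heat ∨ ¬idle) forces idle = False.
  then (cold ∨ heat) forces cold = True.
  then (idle ∨ lock ∨ power ∨ ¬wind) forces lock = True.
  then (light ∨ ¬lock ∨ ¬wind) forces light = True.
  then (¬armed ∨ idle) forces armed = False.
All clauses satisfied.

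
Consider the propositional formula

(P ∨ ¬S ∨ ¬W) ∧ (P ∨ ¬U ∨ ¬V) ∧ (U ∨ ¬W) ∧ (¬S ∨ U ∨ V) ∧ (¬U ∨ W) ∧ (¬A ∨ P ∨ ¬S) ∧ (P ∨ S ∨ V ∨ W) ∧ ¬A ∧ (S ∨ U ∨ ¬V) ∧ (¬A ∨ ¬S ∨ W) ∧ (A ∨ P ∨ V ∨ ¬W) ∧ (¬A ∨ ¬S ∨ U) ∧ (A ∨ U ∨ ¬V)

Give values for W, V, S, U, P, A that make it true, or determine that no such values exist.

W: True, V: True, S: False, U: True, P: True, A: False

Unit clause (¬A) forces A = False.
Set W = True.
  then (U ∨ ¬W) forces U = True.
Set V = True.
  then (P ∨ ¬U ∨ ¬V) forces P = True.
Set S = False.
All clauses satisfied.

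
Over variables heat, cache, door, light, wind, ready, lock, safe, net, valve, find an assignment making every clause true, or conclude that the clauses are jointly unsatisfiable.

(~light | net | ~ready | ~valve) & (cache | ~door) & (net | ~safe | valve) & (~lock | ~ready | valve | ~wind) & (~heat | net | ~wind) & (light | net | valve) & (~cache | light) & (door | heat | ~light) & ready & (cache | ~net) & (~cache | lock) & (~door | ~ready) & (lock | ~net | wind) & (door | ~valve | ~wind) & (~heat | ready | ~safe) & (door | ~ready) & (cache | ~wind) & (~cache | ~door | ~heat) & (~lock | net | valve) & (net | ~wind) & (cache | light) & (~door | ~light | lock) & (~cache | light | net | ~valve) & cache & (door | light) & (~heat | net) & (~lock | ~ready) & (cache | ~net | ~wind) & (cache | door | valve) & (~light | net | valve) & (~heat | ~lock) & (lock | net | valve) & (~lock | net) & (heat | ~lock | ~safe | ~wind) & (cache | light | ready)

Unsatisfiable — no assignment works.

Case ready = True:
  (~door | ~ready) forces door = False.
  Clause (door | ~ready) is falsified — contradiction.
Case ready = False:
  Clause (ready) is falsified — contradiction.
Both cases fail, so the formula is unsatisfiable.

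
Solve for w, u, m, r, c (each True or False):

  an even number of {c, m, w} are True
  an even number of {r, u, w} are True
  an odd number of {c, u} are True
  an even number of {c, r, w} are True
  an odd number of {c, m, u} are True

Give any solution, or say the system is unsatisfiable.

Adding constraints 2, 3, 4 mod 2: every variable appears an even number of times on the left, so the left side is 0.
But the right sides sum to 1 (mod 2). 0 ≠ 1 — the system is inconsistent.

UNSATISFIABLE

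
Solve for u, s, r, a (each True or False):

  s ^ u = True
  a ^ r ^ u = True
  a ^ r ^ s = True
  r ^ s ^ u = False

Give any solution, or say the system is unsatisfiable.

Adding constraints 1, 2, 3 mod 2: every variable appears an even number of times on the left, so the left side is 0.
But the right sides sum to 1 (mod 2). 0 ≠ 1 — the system is inconsistent.

No satisfying assignment exists.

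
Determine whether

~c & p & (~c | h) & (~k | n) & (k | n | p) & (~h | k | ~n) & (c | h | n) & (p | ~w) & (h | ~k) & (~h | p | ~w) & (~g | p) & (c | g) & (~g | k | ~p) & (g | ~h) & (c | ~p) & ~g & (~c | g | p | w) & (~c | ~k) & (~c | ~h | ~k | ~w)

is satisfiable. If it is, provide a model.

Case p = True:
  (~c) forces c = False.
  Clause (c | ~p) is falsified — contradiction.
Case p = False:
  Clause (p) is falsified — contradiction.
Both cases fail, so the formula is unsatisfiable.

Unsatisfiable — no assignment works.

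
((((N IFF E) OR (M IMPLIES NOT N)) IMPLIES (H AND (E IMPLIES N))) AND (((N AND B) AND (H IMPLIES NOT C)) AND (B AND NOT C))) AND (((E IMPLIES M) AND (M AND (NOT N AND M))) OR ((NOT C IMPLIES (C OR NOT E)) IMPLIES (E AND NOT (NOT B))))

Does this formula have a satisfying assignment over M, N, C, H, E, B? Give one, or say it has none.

M=F, N=T, C=F, H=T, E=T, B=T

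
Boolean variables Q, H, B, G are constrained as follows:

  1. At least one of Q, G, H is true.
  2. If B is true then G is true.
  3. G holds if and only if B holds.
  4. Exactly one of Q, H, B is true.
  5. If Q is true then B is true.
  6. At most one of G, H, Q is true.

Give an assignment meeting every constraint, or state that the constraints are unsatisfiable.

Q = False; H = True; B = False; G = False

  (1) {Q, G, H}: 1 true — at least one ✓
  (2) B=F ⇒ G: vacuous ✓
  (3) G=F, B=F — same ✓
  (4) {Q, H, B}: 1 true — exactly one ✓
  (5) Q=F ⇒ B: vacuous ✓
  (6) {G, H, Q}: 1 true — at most one ✓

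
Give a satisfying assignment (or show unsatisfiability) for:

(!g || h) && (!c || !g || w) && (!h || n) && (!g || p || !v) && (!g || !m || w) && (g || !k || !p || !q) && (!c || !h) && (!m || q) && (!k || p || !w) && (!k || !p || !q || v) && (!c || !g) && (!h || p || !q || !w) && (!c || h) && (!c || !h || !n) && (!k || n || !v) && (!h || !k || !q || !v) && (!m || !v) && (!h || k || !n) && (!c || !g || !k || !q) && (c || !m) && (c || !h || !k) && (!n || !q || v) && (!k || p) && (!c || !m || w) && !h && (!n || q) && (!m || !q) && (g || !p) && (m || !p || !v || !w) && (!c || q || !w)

n: False, g: False, p: False, v: False, w: True, k: False, h: False, m: False, q: True, c: False

Unit clause (!h) forces h = False.
In (!g || h) only !g is left, so g = False.
In (!c || h) only !c is left, so c = False.
In (c || !m) only !m is left, so m = False.
In (g || !p) only !p is left, so p = False.
In (!k || p) only !k is left, so k = False.
Set n = False.
Set v = False.
Set w = True.
Set q = True.
All clauses satisfied.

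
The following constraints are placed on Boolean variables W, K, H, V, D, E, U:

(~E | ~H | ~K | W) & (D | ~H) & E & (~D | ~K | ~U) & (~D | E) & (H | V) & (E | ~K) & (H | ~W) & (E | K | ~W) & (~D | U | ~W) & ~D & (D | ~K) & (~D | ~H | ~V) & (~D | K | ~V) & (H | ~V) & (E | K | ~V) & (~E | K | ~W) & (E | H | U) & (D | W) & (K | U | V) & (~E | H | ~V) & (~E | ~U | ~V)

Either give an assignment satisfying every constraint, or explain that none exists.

Case H = True:
  (D | ~H) forces D = True.
  Clause (~D) is falsified — contradiction.
Case H = False:
  (E) forces E = True.
  (H | V) forces V = True.
  Clause (H | ~V) is falsified — contradiction.
Both cases fail, so the formula is unsatisfiable.

Unsatisfiable — no assignment works.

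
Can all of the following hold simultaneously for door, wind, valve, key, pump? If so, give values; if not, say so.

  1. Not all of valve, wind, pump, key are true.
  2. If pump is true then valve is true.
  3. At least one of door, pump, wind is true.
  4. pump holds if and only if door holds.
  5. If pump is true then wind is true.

door = False; wind = True; valve = False; key = False; pump = False

  (1) {valve, wind, pump, key}: 1/4 true — not all ✓
  (2) pump=F ⇒ valve: vacuous ✓
  (3) {door, pump, wind}: 1 true — at least one ✓
  (4) pump=F, door=F — same ✓
  (5) pump=F ⇒ wind: vacuous ✓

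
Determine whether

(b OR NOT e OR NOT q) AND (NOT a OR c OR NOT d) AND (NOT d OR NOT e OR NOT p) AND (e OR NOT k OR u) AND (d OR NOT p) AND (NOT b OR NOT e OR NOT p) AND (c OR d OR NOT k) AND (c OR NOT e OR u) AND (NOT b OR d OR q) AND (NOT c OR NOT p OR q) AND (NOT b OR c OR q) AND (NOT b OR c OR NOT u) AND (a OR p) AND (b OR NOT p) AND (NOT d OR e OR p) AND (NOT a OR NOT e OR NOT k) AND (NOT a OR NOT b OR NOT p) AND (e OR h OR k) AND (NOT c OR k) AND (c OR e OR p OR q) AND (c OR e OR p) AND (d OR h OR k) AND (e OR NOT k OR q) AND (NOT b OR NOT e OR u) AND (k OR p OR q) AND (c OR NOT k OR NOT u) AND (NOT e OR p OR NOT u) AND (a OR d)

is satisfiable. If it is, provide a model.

Set u = True.
Set c = True.
  then (NOT c OR k) forces k = True.
Set b = True.
Set q = True.
Set a = True.
  then (NOT a OR NOT e OR NOT k) forces e = False.
  then (NOT a OR NOT b OR NOT p) forces p = False.
  then (NOT d OR e OR p) forces d = False.
Set h = True.
All clauses satisfied.

u = True; c = True; b = True; q = True; a = True; p = False; k = True; h = True; e = False; d = False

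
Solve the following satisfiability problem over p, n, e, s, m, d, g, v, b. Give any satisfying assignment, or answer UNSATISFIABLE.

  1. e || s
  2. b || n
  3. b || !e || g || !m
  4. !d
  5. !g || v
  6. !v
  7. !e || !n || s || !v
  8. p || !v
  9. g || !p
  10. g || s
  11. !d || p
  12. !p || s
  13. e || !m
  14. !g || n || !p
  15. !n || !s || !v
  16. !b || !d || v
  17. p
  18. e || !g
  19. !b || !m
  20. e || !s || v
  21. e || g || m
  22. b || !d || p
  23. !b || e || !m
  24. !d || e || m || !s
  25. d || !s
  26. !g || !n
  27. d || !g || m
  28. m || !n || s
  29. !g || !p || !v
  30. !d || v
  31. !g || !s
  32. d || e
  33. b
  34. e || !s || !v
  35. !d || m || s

Case p = True:
  (!d) forces d = False.
  (!v) forces v = False.
  (!g || v) forces g = False.
  Clause (g || !p) is falsified — contradiction.
Case p = False:
  Clause (p) is falsified — contradiction.
Both cases fail, so the formula is unsatisfiable.

Unsatisfiable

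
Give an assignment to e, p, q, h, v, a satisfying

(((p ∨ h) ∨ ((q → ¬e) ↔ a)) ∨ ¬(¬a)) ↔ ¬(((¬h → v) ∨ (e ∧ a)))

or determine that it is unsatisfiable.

e = True, p = True, q = True, h = False, v = False, a = False

  (((p ∨ h) ∨ ((q → ¬e) ↔ a)) ∨ ¬(¬a)) ↔ ¬(((¬h → v) ∨ (e ∧ a))) = True
    ((p ∨ h) ∨ ((q → ¬e) ↔ a)) ∨ ¬(¬a) = True
      (p ∨ h) ∨ ((q → ¬e) ↔ a) = True
        p ∨ h = True
        (q → ¬e) ↔ a = True
          q → ¬e = False
            ¬e = False
      ¬(¬a) = False
        ¬a = True
    ¬(((¬h → v) ∨ (e ∧ a))) = True
      (¬h → v) ∨ (e ∧ a) = False
        ¬h → v = False
          ¬h = True
        e ∧ a = False
The formula evaluates to True.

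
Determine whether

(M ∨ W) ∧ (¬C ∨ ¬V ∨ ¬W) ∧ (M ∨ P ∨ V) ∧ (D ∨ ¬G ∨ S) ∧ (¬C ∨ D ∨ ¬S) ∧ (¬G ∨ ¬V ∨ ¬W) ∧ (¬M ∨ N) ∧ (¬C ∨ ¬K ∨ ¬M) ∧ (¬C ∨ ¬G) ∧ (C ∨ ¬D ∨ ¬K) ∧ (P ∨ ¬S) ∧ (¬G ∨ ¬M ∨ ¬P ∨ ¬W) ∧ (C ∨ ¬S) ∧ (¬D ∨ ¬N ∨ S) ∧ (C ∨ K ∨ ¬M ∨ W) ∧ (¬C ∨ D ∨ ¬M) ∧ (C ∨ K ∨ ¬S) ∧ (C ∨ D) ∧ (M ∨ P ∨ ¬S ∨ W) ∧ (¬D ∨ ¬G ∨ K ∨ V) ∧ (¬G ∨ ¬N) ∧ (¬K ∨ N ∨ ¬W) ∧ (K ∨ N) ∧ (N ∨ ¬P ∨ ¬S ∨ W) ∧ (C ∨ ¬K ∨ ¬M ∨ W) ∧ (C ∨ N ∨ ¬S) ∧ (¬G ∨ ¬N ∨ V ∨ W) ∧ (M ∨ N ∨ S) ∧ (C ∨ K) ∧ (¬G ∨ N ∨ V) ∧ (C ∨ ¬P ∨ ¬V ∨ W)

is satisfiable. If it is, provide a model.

M=F; V=F; S=F; D=F; C=T; G=F; N=T; K=F; W=T; P=T

Set M = False.
  then (M ∨ W) forces W = True.
Set V = False.
  then (M ∨ P ∨ V) forces P = True.
Set S = False.
  then (M ∨ N ∨ S) forces N = True.
  then (¬D ∨ ¬N ∨ S) forces D = False.
  then (C ∨ D) forces C = True.
  then (¬G ∨ ¬N) forces G = False.
Set K = False.
All clauses satisfied.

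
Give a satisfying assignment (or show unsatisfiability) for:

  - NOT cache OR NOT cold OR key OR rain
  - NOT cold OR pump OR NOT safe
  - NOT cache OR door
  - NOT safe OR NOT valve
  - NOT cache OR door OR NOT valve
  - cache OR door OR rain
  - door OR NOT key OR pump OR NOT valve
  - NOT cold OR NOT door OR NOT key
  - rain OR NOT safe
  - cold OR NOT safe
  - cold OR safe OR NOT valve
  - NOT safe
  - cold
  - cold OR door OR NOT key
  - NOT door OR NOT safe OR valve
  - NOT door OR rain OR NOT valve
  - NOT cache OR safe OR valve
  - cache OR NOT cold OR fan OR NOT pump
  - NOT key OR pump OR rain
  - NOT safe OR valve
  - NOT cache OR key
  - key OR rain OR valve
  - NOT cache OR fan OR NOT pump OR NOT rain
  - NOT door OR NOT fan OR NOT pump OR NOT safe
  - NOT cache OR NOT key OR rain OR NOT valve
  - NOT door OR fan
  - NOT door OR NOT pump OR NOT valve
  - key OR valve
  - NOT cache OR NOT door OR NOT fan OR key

rain=T; fan=T; safe=F; valve=T; pump=T; cache=F; key=T; cold=T; door=F

Unit clause (NOT safe) forces safe = False.
Unit clause (cold) forces cold = True.
Set rain = True.
Set fan = True.
Set valve = True.
Set pump = True.
  then (NOT door OR NOT pump OR NOT valve) forces door = False.
  then (NOT cache OR door) forces cache = False.
Set key = True.
All clauses satisfied.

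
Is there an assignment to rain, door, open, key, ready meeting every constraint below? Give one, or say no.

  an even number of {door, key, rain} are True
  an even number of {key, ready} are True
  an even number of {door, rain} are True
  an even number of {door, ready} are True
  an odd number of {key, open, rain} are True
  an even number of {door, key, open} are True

Adding constraints 3, 5, 6 mod 2: every variable appears an even number of times on the left, so the left side is 0.
But the right sides sum to 1 (mod 2). 0 ≠ 1 — the system is inconsistent.

No satisfying assignment exists.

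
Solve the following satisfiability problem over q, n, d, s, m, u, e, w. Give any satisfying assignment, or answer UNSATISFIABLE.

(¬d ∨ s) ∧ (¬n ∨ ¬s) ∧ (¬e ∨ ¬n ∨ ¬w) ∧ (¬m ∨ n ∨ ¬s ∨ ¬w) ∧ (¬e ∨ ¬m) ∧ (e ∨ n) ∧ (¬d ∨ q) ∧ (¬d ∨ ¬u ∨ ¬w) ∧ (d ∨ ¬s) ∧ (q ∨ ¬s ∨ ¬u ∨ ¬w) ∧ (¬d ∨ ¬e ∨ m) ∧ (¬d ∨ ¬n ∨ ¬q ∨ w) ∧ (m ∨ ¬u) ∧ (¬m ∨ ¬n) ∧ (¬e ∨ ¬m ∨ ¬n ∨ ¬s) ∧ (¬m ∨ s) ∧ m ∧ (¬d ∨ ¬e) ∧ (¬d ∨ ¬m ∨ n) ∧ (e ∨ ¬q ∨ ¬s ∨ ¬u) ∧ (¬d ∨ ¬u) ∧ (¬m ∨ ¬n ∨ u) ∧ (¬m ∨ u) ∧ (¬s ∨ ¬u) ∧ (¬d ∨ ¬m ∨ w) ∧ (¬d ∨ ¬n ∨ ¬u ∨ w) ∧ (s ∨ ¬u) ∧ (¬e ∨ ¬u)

Case m = True:
  (¬e ∨ ¬m) forces e = False.
  (e ∨ n) forces n = True.
  Clause (¬m ∨ ¬n) is falsified — contradiction.
Case m = False:
  Clause (m) is falsified — contradiction.
Both cases fail, so the formula is unsatisfiable.

Unsatisfiable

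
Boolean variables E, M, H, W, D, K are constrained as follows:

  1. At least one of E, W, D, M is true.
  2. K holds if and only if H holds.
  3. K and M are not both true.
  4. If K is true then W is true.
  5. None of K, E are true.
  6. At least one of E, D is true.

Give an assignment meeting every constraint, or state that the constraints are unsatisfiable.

E=F; M=F; H=F; W=F; D=T; K=F

  (1) {E, W, D, M}: 1 true — at least one ✓
  (2) K=F, H=F — same ✓
  (3) K=F, M=F — not both ✓
  (4) K=F ⇒ W: vacuous ✓
  (5) {K, E}: 0 true — none ✓
  (6) {E, D}: 1 true — at least one ✓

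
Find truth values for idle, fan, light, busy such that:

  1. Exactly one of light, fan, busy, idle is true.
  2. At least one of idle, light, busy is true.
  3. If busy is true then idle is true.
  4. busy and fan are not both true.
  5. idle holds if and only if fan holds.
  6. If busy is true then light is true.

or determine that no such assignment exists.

idle: False, fan: False, light: True, busy: False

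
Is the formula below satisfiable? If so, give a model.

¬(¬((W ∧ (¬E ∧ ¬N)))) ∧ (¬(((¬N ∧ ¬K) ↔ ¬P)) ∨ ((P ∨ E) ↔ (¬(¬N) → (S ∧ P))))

P: True; E: False; N: False; W: True; S: False; K: False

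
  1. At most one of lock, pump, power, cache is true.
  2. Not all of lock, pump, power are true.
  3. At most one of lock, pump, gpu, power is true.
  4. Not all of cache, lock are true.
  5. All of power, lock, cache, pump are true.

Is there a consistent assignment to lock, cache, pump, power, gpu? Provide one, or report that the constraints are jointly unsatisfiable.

The formula is unsatisfiable.

Case lock = True:
  (1) with lock=T forces pump = False.
  Constraint (5) is violated (pump=F) — contradiction.
Case lock = False:
  Constraint (5) is violated (lock=F) — contradiction.
Both cases fail — unsatisfiable.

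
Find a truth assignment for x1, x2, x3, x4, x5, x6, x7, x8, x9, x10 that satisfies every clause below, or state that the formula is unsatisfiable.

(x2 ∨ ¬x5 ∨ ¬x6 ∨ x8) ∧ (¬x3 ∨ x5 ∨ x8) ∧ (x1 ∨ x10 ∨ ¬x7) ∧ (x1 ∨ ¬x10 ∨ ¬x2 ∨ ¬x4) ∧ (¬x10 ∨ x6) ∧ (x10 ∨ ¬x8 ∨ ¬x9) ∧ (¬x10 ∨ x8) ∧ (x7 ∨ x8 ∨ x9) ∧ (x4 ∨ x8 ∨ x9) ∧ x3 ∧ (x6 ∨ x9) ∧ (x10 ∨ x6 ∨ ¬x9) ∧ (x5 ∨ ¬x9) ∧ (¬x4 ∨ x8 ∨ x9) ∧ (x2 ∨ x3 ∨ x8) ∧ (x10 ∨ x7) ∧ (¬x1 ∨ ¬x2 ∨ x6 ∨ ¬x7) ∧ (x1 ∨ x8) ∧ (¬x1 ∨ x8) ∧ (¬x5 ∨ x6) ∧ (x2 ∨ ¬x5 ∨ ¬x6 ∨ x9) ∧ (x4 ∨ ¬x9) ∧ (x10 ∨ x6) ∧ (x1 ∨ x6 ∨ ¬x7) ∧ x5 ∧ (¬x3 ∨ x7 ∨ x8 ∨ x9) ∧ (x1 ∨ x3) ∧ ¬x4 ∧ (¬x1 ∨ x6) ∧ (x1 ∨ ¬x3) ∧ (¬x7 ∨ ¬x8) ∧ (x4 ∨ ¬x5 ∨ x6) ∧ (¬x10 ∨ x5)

Unit clause (x3) forces x3 = True.
Unit clause (x5) forces x5 = True.
Unit clause (¬x4) forces x4 = False.
In (x1 ∨ ¬x3) only x1 is left, so x1 = True.
In (x4 ∨ ¬x5 ∨ x6) only x6 is left, so x6 = True.
In (¬x1 ∨ x8) only x8 is left, so x8 = True.
In (x4 ∨ ¬x9) only ¬x9 is left, so x9 = False.
In (¬x7 ∨ ¬x8) only ¬x7 is left, so x7 = False.
In (x10 ∨ x7) only x10 is left, so x10 = True.
In (x2 ∨ ¬x5 ∨ ¬x6 ∨ x9) only x2 is left, so x2 = True.
All clauses satisfied.

x1 = True, x2 = True, x3 = True, x4 = False, x5 = True, x6 = True, x7 = False, x8 = True, x9 = False, x10 = True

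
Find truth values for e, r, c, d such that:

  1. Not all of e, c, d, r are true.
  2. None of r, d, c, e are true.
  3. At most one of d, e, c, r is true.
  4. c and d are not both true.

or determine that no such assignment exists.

e=F, r=F, c=F, d=F

  (1) {e, c, d, r}: 0/4 true — not all ✓
  (2) {r, d, c, e}: 0 true — none ✓
  (3) {d, e, c, r}: 0 true — at most one ✓
  (4) c=F, d=F — not both ✓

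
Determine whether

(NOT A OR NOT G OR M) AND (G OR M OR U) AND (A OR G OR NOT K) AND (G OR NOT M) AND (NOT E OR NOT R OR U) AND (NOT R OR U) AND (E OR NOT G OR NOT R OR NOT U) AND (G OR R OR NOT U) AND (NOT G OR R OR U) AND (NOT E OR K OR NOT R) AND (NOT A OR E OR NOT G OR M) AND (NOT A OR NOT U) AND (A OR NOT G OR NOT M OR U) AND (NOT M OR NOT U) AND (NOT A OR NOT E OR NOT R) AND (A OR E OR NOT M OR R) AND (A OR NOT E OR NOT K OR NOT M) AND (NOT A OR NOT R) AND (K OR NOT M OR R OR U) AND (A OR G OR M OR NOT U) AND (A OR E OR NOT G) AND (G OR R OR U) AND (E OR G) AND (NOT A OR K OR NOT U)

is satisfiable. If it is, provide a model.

M = False, G = True, E = True, R = True, U = True, A = False, K = True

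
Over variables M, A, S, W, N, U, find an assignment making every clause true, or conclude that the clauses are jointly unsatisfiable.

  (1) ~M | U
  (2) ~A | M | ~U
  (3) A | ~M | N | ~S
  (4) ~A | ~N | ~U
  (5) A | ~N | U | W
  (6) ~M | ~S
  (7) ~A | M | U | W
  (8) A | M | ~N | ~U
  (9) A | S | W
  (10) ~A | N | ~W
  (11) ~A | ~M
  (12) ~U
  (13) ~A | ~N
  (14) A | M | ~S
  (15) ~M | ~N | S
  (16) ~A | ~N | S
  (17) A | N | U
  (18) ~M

Unit clause (~U) forces U = False.
Unit clause (~M) forces M = False.
Try A = True:
  (~A | M | U | W) forces W = True.
  (~A | N | ~W) forces N = True.
  clause (~A | ~N) is falsified — backtrack.
So A = False.
  then (A | M | ~S) forces S = False.
  then (A | N | U) forces N = True.
  then (A | ~N | U | W) forces W = True.
All clauses satisfied.

M: False, A: False, S: False, W: True, N: True, U: False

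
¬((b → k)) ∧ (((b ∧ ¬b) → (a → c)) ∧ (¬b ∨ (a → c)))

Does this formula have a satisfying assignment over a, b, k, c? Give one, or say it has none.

a = False; b = True; k = False; c = True

  ¬((b → k)) = True
    b → k = False
  ((b ∧ ¬b) → (a → c)) ∧ (¬b ∨ (a → c)) = True
    (b ∧ ¬b) → (a → c) = True
      b ∧ ¬b = False
        ¬b = False
      a → c = True
    ¬b ∨ (a → c) = True
      ¬b = False
      a → c = True
Both conjuncts True, so the formula holds.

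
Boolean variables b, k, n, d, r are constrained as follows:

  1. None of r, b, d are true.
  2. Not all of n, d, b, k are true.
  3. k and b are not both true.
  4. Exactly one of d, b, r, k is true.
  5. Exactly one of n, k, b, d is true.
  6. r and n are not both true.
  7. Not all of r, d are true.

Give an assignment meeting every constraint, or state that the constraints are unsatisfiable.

b = False, k = True, n = False, d = False, r = False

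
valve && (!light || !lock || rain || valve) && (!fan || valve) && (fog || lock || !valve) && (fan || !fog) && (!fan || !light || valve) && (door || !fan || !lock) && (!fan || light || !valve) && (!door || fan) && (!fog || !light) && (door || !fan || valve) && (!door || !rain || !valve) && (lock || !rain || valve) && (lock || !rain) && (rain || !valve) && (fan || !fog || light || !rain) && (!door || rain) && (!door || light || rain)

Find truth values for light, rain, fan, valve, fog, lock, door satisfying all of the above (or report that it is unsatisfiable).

light=F, rain=T, fan=F, valve=T, fog=F, lock=T, door=F

Unit clause (valve) forces valve = True.
In (rain || !valve) only rain is left, so rain = True.
In (!door || !rain || !valve) only !door is left, so door = False.
In (lock || !rain) only lock is left, so lock = True.
In (door || !fan || !lock) only !fan is left, so fan = False.
In (fan || !fog) only !fog is left, so fog = False.
Set light = False.
All clauses satisfied.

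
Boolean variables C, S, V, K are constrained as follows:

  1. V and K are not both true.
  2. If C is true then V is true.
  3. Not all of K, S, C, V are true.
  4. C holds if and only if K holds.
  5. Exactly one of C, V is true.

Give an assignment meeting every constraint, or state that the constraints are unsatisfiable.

C = False; S = True; V = True; K = False

  (1) V=T, K=F — not both ✓
  (2) C=F ⇒ V: vacuous ✓
  (3) {K, S, C, V}: 2/4 true — not all ✓
  (4) C=F, K=F — same ✓
  (5) {C, V}: 1 true — exactly one ✓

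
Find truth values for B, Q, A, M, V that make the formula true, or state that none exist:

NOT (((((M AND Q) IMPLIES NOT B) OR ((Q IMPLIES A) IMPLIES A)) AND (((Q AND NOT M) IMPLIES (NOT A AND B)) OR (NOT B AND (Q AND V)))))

B = True, Q = True, A = True, M = False, V = True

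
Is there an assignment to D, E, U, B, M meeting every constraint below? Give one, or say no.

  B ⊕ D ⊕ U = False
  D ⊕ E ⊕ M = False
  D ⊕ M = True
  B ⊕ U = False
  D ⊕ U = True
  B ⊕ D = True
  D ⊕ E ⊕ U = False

D = False, E = True, U = True, B = True, M = True

B ⊕ D ⊕ U = T ⊕ F ⊕ T = False ✓
D ⊕ E ⊕ M = F ⊕ T ⊕ T = False ✓
D ⊕ M = F ⊕ T = True ✓
B ⊕ U = T ⊕ T = False ✓
D ⊕ U = F ⊕ T = True ✓
B ⊕ D = T ⊕ F = True ✓
D ⊕ E ⊕ U = F ⊕ T ⊕ T = False ✓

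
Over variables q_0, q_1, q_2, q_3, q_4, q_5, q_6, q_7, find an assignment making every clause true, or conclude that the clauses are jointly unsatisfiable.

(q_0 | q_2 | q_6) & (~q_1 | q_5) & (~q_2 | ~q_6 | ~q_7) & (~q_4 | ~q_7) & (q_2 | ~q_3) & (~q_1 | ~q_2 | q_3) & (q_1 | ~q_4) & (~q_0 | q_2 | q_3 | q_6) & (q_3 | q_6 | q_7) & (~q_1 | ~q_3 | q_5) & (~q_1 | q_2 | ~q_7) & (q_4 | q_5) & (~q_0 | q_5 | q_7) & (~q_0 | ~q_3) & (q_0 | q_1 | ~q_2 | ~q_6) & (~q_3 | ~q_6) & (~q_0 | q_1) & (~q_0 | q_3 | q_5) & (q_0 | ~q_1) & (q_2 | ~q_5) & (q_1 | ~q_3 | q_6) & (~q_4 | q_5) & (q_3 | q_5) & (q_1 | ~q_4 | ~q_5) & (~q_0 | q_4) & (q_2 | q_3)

q_0 = False, q_1 = False, q_2 = True, q_3 = False, q_4 = False, q_5 = True, q_6 = False, q_7 = True

Set q_0 = False.
  then (q_0 | ~q_1) forces q_1 = False.
  then (q_1 | ~q_4) forces q_4 = False.
  then (q_4 | q_5) forces q_5 = True.
  then (q_2 | ~q_5) forces q_2 = True.
  then (q_0 | q_1 | ~q_2 | ~q_6) forces q_6 = False.
  then (q_1 | ~q_3 | q_6) forces q_3 = False.
  then (q_3 | q_6 | q_7) forces q_7 = True.
All clauses satisfied.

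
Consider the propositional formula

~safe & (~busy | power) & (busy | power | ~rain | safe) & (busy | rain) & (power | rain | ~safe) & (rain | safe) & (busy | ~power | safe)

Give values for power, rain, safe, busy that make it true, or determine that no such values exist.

power = True, rain = True, safe = False, busy = True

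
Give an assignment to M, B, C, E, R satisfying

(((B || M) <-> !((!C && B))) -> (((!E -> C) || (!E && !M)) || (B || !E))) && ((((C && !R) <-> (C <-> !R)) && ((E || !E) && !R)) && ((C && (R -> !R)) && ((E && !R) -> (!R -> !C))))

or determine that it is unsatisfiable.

M: True, B: True, C: True, E: False, R: False

  ((B || M) <-> !((!C && B))) -> (((!E -> C) || (!E && !M)) || (B || !E)) = True
    (B || M) <-> !((!C && B)) = True
      B || M = True
      !((!C && B)) = True
        !C && B = False
          !C = False
    ((!E -> C) || (!E && !M)) || (B || !E) = True
      (!E -> C) || (!E && !M) = True
        !E -> C = True
          !E = True
        !E && !M = False
          !E = True
          !M = False
      B || !E = True
        !E = True
  (((C && !R) <-> (C <-> !R)) && ((E || !E) && !R)) && ((C && (R -> !R)) && ((E && !R) -> (!R -> !C))) = True
    ((C && !R) <-> (C <-> !R)) && ((E || !E) && !R) = True
      (C && !R) <-> (C <-> !R) = True
        C && !R = True
          !R = True
        C <-> !R = True
          !R = True
      (E || !E) && !R = True
        E || !E = True
          !E = True
        !R = True
    (C && (R -> !R)) && ((E && !R) -> (!R -> !C)) = True
      C && (R -> !R) = True
        R -> !R = True
          !R = True
      (E && !R) -> (!R -> !C) = True
        E && !R = False
          !R = True
        !R -> !C = False
          !R = True
          !C = False
Both conjuncts True, so the formula holds.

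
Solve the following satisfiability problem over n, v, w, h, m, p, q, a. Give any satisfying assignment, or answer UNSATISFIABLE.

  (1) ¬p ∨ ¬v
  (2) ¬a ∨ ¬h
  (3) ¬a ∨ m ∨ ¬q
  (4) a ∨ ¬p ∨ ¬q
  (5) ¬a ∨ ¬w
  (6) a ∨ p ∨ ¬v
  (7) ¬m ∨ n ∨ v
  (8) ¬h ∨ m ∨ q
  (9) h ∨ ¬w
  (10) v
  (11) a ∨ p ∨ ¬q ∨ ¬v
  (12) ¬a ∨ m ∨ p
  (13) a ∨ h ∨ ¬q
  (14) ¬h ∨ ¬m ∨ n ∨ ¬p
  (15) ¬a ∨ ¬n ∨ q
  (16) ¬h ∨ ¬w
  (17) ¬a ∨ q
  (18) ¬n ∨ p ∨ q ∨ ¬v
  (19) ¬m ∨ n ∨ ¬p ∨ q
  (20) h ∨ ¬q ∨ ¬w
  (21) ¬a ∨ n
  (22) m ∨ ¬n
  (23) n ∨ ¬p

Unit clause (v) forces v = True.
In (¬p ∨ ¬v) only ¬p is left, so p = False.
In (a ∨ p ∨ ¬v) only a is left, so a = True.
In (¬a ∨ m ∨ p) only m is left, so m = True.
In (¬a ∨ q) only q is left, so q = True.
In (¬a ∨ n) only n is left, so n = True.
In (¬a ∨ ¬h) only ¬h is left, so h = False.
In (¬a ∨ ¬w) only ¬w is left, so w = False.
All clauses satisfied.

n = True; v = True; w = False; h = False; m = True; p = False; q = True; a = True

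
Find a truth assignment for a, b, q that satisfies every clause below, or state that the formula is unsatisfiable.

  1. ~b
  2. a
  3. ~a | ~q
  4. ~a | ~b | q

Unit clause (~b) forces b = False.
Unit clause (a) forces a = True.
In (~a | ~q) only ~q is left, so q = False.
Check each clause:
  (~b): ~b holds.
  (a): a holds.
  (~a | ~q): ~q holds.
  (~a | ~b | q): ~b holds.
All clauses satisfied.

a = True, b = False, q = False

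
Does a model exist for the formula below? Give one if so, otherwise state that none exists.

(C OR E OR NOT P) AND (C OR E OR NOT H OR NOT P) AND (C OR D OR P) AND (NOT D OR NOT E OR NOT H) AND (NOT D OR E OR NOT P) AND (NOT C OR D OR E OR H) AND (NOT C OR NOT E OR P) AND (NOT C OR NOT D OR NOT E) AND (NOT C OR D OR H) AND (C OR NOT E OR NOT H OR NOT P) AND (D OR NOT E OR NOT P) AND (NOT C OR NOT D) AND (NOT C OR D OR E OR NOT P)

E: False, P: False, C: True, D: False, H: True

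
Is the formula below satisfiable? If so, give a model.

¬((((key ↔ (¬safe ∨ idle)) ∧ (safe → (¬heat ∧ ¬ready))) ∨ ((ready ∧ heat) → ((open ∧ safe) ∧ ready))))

heat: True, key: False, open: False, ready: True, idle: False, safe: True

  ¬((((key ↔ (¬safe ∨ idle)) ∧ (safe → (¬heat ∧ ¬ready))) ∨ ((ready ∧ heat) → ((open ∧ safe) ∧ ready)))) = True
    ((key ↔ (¬safe ∨ idle)) ∧ (safe → (¬heat ∧ ¬ready))) ∨ ((ready ∧ heat) → ((open ∧ safe) ∧ ready)) = False
      (key ↔ (¬safe ∨ idle)) ∧ (safe → (¬heat ∧ ¬ready)) = False
        key ↔ (¬safe ∨ idle) = True
          ¬safe ∨ idle = False
            ¬safe = False
        safe → (¬heat ∧ ¬ready) = False
          ¬heat ∧ ¬ready = False
            ¬heat = False
            ¬ready = False
      (ready ∧ heat) → ((open ∧ safe) ∧ ready) = False
        ready ∧ heat = True
        (open ∧ safe) ∧ ready = False
          open ∧ safe = False
The formula evaluates to True.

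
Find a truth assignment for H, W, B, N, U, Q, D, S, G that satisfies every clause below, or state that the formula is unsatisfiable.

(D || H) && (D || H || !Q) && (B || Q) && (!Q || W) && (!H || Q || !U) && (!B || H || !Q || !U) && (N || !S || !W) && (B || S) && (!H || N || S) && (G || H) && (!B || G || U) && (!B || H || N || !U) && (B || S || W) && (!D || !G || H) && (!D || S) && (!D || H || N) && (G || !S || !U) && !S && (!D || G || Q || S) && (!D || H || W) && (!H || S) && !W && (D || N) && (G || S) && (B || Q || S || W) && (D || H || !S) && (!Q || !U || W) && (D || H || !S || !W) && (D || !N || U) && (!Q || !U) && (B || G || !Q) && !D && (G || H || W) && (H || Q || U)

Case H = True:
  (!S) forces S = False.
  Clause (!H || S) is falsified — contradiction.
Case H = False:
  (D || H) forces D = True.
  Clause (!D) is falsified — contradiction.
Both cases fail, so the formula is unsatisfiable.

Unsatisfiable — no assignment works.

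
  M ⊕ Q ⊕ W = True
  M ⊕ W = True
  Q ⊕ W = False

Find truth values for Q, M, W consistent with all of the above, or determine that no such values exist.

Q=F, M=T, W=F

M ⊕ Q ⊕ W = T ⊕ F ⊕ F = True ✓
M ⊕ W = T ⊕ F = True ✓
Q ⊕ W = F ⊕ F = False ✓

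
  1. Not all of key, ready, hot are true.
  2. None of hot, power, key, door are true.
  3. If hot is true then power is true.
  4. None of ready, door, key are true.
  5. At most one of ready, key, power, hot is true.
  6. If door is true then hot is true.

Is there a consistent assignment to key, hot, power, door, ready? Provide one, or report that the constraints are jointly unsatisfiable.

key = False, hot = False, power = False, door = False, ready = False

  (1) {key, ready, hot}: 0/3 true — not all ✓
  (2) {hot, power, key, door}: 0 true — none ✓
  (3) hot=F ⇒ power: vacuous ✓
  (4) {ready, door, key}: 0 true — none ✓
  (5) {ready, key, power, hot}: 0 true — at most one ✓
  (6) door=F ⇒ hot: vacuous ✓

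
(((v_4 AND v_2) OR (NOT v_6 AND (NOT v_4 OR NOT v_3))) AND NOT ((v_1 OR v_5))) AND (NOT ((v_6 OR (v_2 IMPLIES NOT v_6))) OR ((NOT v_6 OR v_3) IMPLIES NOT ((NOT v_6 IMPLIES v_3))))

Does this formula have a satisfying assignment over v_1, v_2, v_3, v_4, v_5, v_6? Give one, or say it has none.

v_1 = False, v_2 = False, v_3 = False, v_4 = True, v_5 = False, v_6 = False

  ((v_4 AND v_2) OR (NOT v_6 AND (NOT v_4 OR NOT v_3))) AND NOT ((v_1 OR v_5)) = True
    (v_4 AND v_2) OR (NOT v_6 AND (NOT v_4 OR NOT v_3)) = True
      v_4 AND v_2 = False
      NOT v_6 AND (NOT v_4 OR NOT v_3) = True
        NOT v_6 = True
        NOT v_4 OR NOT v_3 = True
          NOT v_4 = False
          NOT v_3 = True
    NOT ((v_1 OR v_5)) = True
      v_1 OR v_5 = False
  NOT ((v_6 OR (v_2 IMPLIES NOT v_6))) OR ((NOT v_6 OR v_3) IMPLIES NOT ((NOT v_6 IMPLIES v_3))) = True
    NOT ((v_6 OR (v_2 IMPLIES NOT v_6))) = False
      v_6 OR (v_2 IMPLIES NOT v_6) = True
        v_2 IMPLIES NOT v_6 = True
          NOT v_6 = True
    (NOT v_6 OR v_3) IMPLIES NOT ((NOT v_6 IMPLIES v_3)) = True
      NOT v_6 OR v_3 = True
        NOT v_6 = True
      NOT ((NOT v_6 IMPLIES v_3)) = True
        NOT v_6 IMPLIES v_3 = False
          NOT v_6 = True
Both conjuncts True, so the formula holds.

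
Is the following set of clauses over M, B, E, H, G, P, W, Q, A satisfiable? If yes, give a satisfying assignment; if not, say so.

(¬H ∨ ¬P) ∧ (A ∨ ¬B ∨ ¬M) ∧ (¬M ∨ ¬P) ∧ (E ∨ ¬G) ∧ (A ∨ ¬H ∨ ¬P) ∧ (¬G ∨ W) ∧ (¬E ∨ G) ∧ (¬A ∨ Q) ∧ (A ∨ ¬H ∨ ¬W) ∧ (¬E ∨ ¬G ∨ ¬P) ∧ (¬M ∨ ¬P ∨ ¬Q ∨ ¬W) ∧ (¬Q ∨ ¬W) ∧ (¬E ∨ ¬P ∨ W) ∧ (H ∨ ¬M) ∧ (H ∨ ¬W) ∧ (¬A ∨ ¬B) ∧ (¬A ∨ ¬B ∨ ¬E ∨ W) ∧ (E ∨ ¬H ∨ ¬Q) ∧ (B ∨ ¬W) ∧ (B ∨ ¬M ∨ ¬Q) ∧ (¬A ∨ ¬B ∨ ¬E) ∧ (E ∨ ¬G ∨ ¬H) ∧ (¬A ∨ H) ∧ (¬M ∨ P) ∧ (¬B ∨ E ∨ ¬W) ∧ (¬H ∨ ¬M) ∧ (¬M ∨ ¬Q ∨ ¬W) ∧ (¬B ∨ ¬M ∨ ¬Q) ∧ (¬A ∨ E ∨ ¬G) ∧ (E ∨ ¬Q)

Try M = True:
  (¬M ∨ ¬P) forces P = False.
  clause (¬M ∨ P) is falsified — backtrack.
So M = False.
Set B = False.
  then (B ∨ ¬W) forces W = False.
  then (¬G ∨ W) forces G = False.
  then (¬E ∨ G) forces E = False.
  then (E ∨ ¬Q) forces Q = False.
  then (¬A ∨ Q) forces A = False.
Set H = True.
  then (¬H ∨ ¬P) forces P = False.
All clauses satisfied.

M = False; B = False; E = False; H = True; G = False; P = False; W = False; Q = False; A = False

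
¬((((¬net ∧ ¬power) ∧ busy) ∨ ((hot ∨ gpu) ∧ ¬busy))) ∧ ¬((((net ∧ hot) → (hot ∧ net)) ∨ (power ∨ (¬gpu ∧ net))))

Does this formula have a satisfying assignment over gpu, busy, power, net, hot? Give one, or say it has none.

Unsatisfiable

The conjunct ¬((((net ∧ hot) → (hot ∧ net)) ∨ (power ∨ (¬gpu ∧ net)))) is unsatisfiable on its own:
  net = True: simplifies to ¬(((hot → hot) ∨ (power ∨ ¬gpu))).
    hot = True: this becomes ¬((True ∨ (power ∨ ¬gpu))) = False.
    hot = False: this becomes ¬((True ∨ (power ∨ ¬gpu))) = False.
  net = False: this becomes ¬((True ∨ power)) = False.
So the whole conjunction is unsatisfiable.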